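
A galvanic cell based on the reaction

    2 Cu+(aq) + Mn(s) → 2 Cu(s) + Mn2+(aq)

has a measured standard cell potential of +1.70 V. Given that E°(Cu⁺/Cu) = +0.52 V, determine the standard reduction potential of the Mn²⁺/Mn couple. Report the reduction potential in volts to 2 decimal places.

−1.18 V

In the reaction as written the Cu⁺/Cu couple is reduced (cathode) and Mn²⁺/Mn is oxidized (anode), so E°cell = E°(Cu⁺/Cu) − E°(Mn²⁺/Mn).
E°(Mn²⁺/Mn) = E°(cathode) − E°cell = +0.52 − (+1.70) = −1.18 V.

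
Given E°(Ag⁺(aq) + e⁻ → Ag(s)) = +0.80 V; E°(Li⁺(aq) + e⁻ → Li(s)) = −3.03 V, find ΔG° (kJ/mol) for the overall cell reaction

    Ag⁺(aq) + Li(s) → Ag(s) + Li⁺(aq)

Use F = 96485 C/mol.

In the reaction as written Ag⁺(aq) is reduced, so the Ag⁺/Ag couple is the cathode and Li⁺/Li is the anode.
E°cell = +0.80 − (−3.03) = +3.83 V; balancing electrons gives n = 1.
ΔG° = −nFE°cell = −(1)(96485)(+3.83) J/mol = −370 kJ/mol.

−370 kJ/mol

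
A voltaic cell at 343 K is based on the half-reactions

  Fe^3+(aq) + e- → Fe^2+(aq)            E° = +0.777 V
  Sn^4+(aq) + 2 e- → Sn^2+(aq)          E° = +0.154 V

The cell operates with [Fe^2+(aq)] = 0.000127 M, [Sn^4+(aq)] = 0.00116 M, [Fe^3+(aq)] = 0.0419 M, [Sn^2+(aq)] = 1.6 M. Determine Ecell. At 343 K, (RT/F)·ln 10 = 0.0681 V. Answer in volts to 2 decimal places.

Since E°(Fe³⁺/Fe²⁺) > E°(Sn⁴⁺/Sn²⁺), Fe³⁺/Fe²⁺ serves as the cathode.
The standard potential is +0.777 − (+0.154) = +0.623 V and the balanced reaction transfers n = 2 electrons.
For the overall reaction 2 Fe^3+(aq) + Sn^2+(aq) → 2 Fe^2+(aq) + Sn^4+(aq), Q = ([Fe^2+(aq)]^2·[Sn^4+(aq)]) / ([Fe^3+(aq)]^2·[Sn^2+(aq)]) = 6.66×10^−9, giving log Q = −8.176.
By the Nernst equation, E = +0.623 − (0.0681/2)·(−8.176) = +0.90 V.

+0.90 V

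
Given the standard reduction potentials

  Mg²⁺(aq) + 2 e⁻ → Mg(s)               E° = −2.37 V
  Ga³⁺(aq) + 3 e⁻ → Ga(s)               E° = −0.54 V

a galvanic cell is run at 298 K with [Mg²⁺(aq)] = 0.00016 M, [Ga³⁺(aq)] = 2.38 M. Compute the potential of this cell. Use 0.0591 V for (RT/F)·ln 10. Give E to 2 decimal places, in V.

Since E°(Ga³⁺/Ga) > E°(Mg²⁺/Mg), Ga³⁺/Ga serves as the cathode.
E°cell = −0.54 − (−2.37) = +1.83 V, with n = 6 electrons transferred.
The balanced reaction is 2 Ga³⁺(aq) + 3 Mg(s) → 2 Ga(s) + 3 Mg²⁺(aq), so Q = [Mg²⁺(aq)]^3 / [Ga³⁺(aq)]^2 = 7.23×10^−13 and log Q = −12.141.
E = E° − (0.0591/n)·log Q = +1.83 − (0.0591/6)(−12.141) = +1.95 V.

+1.95 V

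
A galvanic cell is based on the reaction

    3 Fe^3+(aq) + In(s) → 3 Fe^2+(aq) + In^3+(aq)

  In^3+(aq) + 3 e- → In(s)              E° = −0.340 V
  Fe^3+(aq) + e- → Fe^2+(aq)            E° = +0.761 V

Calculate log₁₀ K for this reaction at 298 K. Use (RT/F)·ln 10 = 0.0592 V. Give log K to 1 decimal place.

The Fe³⁺/Fe²⁺ couple is reduced (cathode); E°cell = +0.761 − (−0.340) = +1.101 V with n = 3.
At equilibrium E = 0, so log K = nE°cell / 0.0592 = (3)(+1.101) / 0.0592 = 55.8.

log K = 55.8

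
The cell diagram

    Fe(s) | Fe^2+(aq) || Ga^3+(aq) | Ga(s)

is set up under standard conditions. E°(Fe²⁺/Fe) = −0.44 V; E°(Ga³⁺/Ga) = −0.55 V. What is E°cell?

−0.11 V

By convention the left-hand electrode in cell notation is the anode (oxidation) and the right-hand electrode is the cathode (reduction).
E°cell = E°(right) − E°(left) = −0.55 − (−0.44) = −0.11 V.
The negative sign shows that, as written, the cell would require an external voltage to drive the reaction.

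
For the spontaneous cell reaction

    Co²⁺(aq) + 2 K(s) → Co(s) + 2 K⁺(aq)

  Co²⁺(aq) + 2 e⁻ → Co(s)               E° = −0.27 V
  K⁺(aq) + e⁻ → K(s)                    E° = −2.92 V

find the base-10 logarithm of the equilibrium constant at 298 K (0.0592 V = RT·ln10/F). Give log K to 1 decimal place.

The Co²⁺/Co couple is reduced (cathode); E°cell = −0.27 − (−2.92) = +2.65 V with n = 2.
At equilibrium E = 0, so log K = nE°cell / 0.0592 = (2)(+2.65) / 0.0592 = 89.5.

log K = 89.5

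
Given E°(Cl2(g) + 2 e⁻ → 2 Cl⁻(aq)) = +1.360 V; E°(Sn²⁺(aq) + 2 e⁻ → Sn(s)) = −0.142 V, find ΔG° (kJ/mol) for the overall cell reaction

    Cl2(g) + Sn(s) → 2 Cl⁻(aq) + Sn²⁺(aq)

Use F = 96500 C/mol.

In the reaction as written Cl2(g) is reduced, so the Cl₂/Cl⁻ couple is the cathode and Sn²⁺/Sn is the anode.
E°cell = +1.360 − (−0.142) = +1.502 V; balancing electrons gives n = 2.
ΔG° = −nFE°cell = −(2)(96500)(+1.502) J/mol = −290 kJ/mol.

−290 kJ/mol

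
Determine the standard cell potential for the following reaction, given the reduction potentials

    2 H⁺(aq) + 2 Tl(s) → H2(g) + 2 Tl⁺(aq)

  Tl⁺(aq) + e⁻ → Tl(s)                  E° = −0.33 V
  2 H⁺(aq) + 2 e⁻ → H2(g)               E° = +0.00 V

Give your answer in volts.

+0.33 V

In the reaction as written, H⁺(aq) is reduced (cathode) and Tl⁺(aq) is produced by oxidation at the anode.
E°cell = E°(cathode) − E°(anode) = +0.00 − (−0.33) = +0.33 V.
The positive value indicates the reaction is spontaneous as written.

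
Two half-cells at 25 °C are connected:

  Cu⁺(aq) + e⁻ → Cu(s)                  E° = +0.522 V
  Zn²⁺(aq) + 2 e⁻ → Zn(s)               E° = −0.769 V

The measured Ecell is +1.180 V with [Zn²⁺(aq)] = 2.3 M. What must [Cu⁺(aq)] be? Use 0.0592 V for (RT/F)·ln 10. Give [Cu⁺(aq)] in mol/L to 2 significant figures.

The Cu⁺/Cu couple has the larger reduction potential, so it is the cathode: E°cell = +0.522 − (−0.769) = +1.291 V and n = 2.
Rearranging E = E° − (0.0592/n)·log Q gives log Q = 2(+1.291 − (+1.180))/0.0592 = 3.750.
For 2 Cu⁺(aq) + Zn(s) → 2 Cu(s) + Zn²⁺(aq), the reaction quotient is Q = [Zn²⁺(aq)] / [Cu⁺(aq)]^2.
Substituting the known concentrations and solving, log [Cu⁺(aq)] = −1.694 and [Cu⁺(aq)] = 0.020 M.

0.020 M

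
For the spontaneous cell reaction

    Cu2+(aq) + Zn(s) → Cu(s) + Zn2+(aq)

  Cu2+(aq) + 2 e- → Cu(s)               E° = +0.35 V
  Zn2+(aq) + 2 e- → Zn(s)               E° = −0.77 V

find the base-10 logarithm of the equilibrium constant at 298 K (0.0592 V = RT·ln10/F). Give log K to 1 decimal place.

log K = 37.8

The Cu²⁺/Cu couple is reduced (cathode); E°cell = +0.35 − (−0.77) = +1.12 V with n = 2.
At equilibrium E = 0, so log K = nE°cell / 0.0592 = (2)(+1.12) / 0.0592 = 37.8.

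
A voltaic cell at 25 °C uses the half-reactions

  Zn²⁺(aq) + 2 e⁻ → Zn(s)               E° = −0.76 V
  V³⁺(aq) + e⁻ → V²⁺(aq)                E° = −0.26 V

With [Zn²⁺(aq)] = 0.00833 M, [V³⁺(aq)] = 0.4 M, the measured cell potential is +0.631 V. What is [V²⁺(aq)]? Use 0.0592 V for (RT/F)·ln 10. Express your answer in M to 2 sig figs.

The V³⁺/V²⁺ couple has the larger reduction potential, so it is the cathode: E°cell = −0.26 − (−0.76) = +0.50 V and n = 2.
Rearranging E = E° − (0.0592/n)·log Q gives log Q = 2(+0.50 − (+0.631))/0.0592 = −4.426.
The balanced reaction is 2 V³⁺(aq) + Zn(s) → 2 V²⁺(aq) + Zn²⁺(aq), so Q = ([V²⁺(aq)]^2·[Zn²⁺(aq)]) / [V³⁺(aq)]^2.
Substituting the known concentrations and solving, log [V²⁺(aq)] = −1.571 and [V²⁺(aq)] = 0.027 M.

0.027 M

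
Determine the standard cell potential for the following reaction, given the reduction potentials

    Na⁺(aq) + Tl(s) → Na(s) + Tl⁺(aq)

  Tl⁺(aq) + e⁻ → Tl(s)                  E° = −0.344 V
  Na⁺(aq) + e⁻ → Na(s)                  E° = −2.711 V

Na⁺(aq) gains electrons, so the Na⁺/Na couple is the cathode; the Tl⁺/Tl couple is the anode.
E°cell = E°(cathode) − E°(anode) = −2.711 − (−0.344) = −2.367 V.
The negative E°cell means the reaction is non-spontaneous in the direction written.

−2.367 V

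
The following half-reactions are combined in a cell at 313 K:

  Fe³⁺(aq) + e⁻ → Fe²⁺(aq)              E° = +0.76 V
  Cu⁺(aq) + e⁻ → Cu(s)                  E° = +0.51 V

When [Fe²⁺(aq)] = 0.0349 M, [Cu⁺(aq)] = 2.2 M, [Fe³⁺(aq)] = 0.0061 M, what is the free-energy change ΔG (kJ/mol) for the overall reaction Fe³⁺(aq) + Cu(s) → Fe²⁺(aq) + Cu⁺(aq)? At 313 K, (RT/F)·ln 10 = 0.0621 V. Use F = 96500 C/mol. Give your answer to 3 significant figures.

−17.5 kJ/mol

With Fe³⁺/Fe²⁺ reduced at the cathode, E°cell = +0.76 − (+0.51) = +0.25 V and n = 1.
Here Q = ([Fe²⁺(aq)]·[Cu⁺(aq)]) / [Fe³⁺(aq)] = 12.6 (log Q = 1.100), giving E = +0.25 − (0.0621/1)·(1.100) = +0.1817 V.
Then ΔG = −nFE = −1 × 96500 × +0.1817 J/mol = −17.5 kJ/mol.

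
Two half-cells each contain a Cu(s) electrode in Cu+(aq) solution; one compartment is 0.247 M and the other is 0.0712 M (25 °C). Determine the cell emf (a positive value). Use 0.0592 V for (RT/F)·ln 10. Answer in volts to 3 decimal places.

0.032 V

For a concentration cell E°cell = 0, since both electrodes use the same couple.
The compartment with the higher Cu+(aq) concentration (0.247 M) acts as the cathode; ions are reduced there and produced at the dilute (0.0712 M) anode.
With n = 1, Ecell = −(0.0592/1)·log([dilute]/[conc]) = −(0.0592/1)·log(0.0712/0.247) = +0.032 V.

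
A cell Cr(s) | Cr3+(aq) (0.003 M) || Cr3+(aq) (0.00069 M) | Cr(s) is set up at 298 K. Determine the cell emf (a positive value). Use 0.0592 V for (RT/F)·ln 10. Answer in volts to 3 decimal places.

For a concentration cell E°cell = 0, since both electrodes use the same couple.
The compartment with the higher Cr3+(aq) concentration (0.003 M) acts as the cathode; ions are reduced there and produced at the dilute (0.00069 M) anode.
With n = 3, Ecell = −(0.0592/3)·log([dilute]/[conc]) = −(0.0592/3)·log(0.00069/0.003) = +0.013 V.

0.013 V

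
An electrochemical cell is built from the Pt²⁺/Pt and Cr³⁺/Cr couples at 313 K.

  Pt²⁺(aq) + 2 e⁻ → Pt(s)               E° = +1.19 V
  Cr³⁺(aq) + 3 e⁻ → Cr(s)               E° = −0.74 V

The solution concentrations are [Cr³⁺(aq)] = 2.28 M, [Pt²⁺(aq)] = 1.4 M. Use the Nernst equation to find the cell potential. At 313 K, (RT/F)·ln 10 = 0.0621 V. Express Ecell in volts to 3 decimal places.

+1.927 V

Pt²⁺/Pt is reduced (cathode, E° = +1.19 V) and Cr³⁺/Cr is oxidized (anode).
E°cell = +1.19 − (−0.74) = +1.93 V, with n = 6 electrons transferred.
The balanced reaction is 3 Pt²⁺(aq) + 2 Cr(s) → 3 Pt(s) + 2 Cr³⁺(aq), so Q = [Cr³⁺(aq)]^2 / [Pt²⁺(aq)]^3 = 1.89 and log Q = 0.277.
By the Nernst equation, E = +1.93 − (0.0621/6)·(0.277) = +1.927 V.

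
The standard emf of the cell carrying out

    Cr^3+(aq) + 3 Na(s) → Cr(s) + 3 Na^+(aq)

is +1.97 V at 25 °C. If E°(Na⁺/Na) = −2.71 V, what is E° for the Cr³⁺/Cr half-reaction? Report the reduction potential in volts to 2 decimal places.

In the reaction as written the Cr³⁺/Cr couple is reduced (cathode) and Na⁺/Na is oxidized (anode), so E°cell = E°(Cr³⁺/Cr) − E°(Na⁺/Na).
E°(Cr³⁺/Cr) = E°cell + E°(anode) = +1.97 + (−2.71) = −0.74 V.

−0.74 V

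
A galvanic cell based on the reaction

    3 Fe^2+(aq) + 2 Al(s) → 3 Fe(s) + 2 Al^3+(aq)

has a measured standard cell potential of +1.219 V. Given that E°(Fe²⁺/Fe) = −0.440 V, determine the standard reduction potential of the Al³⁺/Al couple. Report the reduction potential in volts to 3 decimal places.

In the reaction as written the Fe²⁺/Fe couple is reduced (cathode) and Al³⁺/Al is oxidized (anode), so E°cell = E°(Fe²⁺/Fe) − E°(Al³⁺/Al).
E°(Al³⁺/Al) = E°(cathode) − E°cell = −0.440 − (+1.219) = −1.659 V.

−1.659 V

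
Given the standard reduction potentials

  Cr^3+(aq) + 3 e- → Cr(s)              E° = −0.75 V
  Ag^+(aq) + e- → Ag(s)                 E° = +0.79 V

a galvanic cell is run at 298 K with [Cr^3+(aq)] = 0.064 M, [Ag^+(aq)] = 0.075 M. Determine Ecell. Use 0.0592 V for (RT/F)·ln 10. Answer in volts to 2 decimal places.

+1.50 V

Ag⁺/Ag is reduced (cathode, E° = +0.79 V) and Cr³⁺/Cr is oxidized (anode).
E°cell = E°cat − E°an = +0.79 − (−0.75) = +1.54 V; n = 3.
The balanced reaction is 3 Ag^+(aq) + Cr(s) → 3 Ag(s) + Cr^3+(aq), so Q = [Cr^3+(aq)] / [Ag^+(aq)]^3 = 152 and log Q = 2.181.
By the Nernst equation, E = +1.54 − (0.0592/3)·(2.181) = +1.50 V.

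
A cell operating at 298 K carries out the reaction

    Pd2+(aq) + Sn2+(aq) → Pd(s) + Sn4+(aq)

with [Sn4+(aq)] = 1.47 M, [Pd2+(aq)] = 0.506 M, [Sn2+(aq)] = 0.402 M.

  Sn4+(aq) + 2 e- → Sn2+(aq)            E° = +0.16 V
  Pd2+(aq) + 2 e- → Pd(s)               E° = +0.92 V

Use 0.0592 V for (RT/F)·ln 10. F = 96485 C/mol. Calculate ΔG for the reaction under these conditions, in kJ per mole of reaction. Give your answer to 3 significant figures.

−142 kJ/mol

E°cell = +0.92 − (+0.16) = +0.76 V; the balanced reaction transfers n = 2 electrons.
Q = [Sn4+(aq)] / ([Pd2+(aq)]·[Sn2+(aq)]) = 7.23, so log Q = 0.859 and E = +0.76 − (0.0592/2)(0.859) = +0.7346 V.
Then ΔG = −nFE = −2 × 96485 × +0.7346 J/mol = −142 kJ/mol.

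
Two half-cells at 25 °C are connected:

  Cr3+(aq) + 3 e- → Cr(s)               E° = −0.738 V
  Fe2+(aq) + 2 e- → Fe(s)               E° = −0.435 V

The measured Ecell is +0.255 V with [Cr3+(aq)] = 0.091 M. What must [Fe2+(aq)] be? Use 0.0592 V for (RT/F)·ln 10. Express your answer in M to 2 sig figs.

0.0048 M

Fe²⁺/Fe is the cathode (higher E°); E°cell = −0.435 − (−0.738) = +0.303 V with n = 6.
From the Nernst equation, log Q = n(E° − E)/0.0592 = 6·(+0.303 − (+0.255))/0.0592 = 4.865.
The balanced reaction is 3 Fe2+(aq) + 2 Cr(s) → 3 Fe(s) + 2 Cr3+(aq), so Q = [Cr3+(aq)]^2 / [Fe2+(aq)]^3.
Isolating [Fe2+(aq)] in Q = 10^{4.865} yields log [Fe2+(aq)] = −2.316, i.e. 0.0048 M.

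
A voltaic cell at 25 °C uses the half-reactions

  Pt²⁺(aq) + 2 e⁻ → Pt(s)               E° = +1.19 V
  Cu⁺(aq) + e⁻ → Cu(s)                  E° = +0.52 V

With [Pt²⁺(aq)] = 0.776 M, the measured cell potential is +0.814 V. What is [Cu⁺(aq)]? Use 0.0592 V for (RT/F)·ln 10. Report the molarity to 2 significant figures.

0.0033 M

The Pt²⁺/Pt couple has the larger reduction potential, so it is the cathode: E°cell = +1.19 − (+0.52) = +0.67 V and n = 2.
Since E = E° − (0.0592/n)·log Q, log Q = n(E° − E)/0.0592 = −4.865.
For Pt²⁺(aq) + 2 Cu(s) → Pt(s) + 2 Cu⁺(aq), the reaction quotient is Q = [Cu⁺(aq)]^2 / [Pt²⁺(aq)].
Isolating [Cu⁺(aq)] in Q = 10^{−4.865} yields log [Cu⁺(aq)] = −2.488, i.e. 0.0033 M.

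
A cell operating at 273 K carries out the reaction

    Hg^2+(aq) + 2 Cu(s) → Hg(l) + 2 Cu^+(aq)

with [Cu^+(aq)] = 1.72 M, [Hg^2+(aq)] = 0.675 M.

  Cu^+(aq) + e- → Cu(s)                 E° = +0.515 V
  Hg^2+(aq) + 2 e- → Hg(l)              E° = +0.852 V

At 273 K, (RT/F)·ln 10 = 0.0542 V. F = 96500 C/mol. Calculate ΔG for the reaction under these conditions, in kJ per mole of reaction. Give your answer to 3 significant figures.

−61.7 kJ/mol

The standard cell potential is +0.852 − (+0.515) = +0.337 V, with n = 2 electrons in the balanced equation.
The reaction quotient is [Cu^+(aq)]^2 / [Hg^2+(aq)] = 4.38; by Nernst, E = +0.337 − (0.0542/2)(0.642) = +0.3196 V.
Then ΔG = −nFE = −2 × 96500 × +0.3196 J/mol = −61.7 kJ/mol.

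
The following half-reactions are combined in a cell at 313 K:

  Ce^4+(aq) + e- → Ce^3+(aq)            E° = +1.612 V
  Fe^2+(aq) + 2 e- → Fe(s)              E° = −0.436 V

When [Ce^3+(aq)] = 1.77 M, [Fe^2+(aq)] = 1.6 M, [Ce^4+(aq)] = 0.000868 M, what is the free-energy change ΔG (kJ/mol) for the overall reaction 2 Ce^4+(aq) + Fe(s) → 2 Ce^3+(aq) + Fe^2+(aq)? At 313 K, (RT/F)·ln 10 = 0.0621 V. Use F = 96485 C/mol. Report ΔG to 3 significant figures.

With Ce⁴⁺/Ce³⁺ reduced at the cathode, E°cell = +1.612 − (−0.436) = +2.048 V and n = 2.
Q = ([Ce^3+(aq)]^2·[Fe^2+(aq)]) / [Ce^4+(aq)]^2 = 6.65×10^6, so log Q = 6.823 and E = +2.048 − (0.0621/2)(6.823) = +1.8361 V.
ΔG = −nFE = −(2)(96485)(+1.8361) J/mol = −354 kJ/mol.

−354 kJ/mol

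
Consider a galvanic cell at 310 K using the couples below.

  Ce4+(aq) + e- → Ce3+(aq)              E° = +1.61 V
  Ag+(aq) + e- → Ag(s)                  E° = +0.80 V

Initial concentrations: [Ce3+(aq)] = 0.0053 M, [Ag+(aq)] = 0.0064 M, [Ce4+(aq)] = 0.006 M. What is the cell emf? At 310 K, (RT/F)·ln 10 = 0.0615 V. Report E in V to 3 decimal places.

+0.948 V

The Ce⁴⁺/Ce³⁺ couple has the more positive E°, so it is the cathode; Ag⁺/Ag is the anode.
E°cell = E°cat − E°an = +1.61 − (+0.80) = +0.81 V; n = 1.
The balanced reaction is Ce4+(aq) + Ag(s) → Ce3+(aq) + Ag+(aq), so Q = ([Ce3+(aq)]·[Ag+(aq)]) / [Ce4+(aq)] = 0.00565 and log Q = −2.248.
E = E° − (0.0615/n)·log Q = +0.81 − (0.0615/1)(−2.248) = +0.948 V.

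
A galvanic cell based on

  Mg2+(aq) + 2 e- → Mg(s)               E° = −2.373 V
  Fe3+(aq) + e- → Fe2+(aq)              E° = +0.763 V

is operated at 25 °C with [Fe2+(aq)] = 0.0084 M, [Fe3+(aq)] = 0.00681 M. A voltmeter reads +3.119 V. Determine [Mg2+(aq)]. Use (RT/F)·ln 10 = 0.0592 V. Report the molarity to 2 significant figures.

2.5 M

The Fe³⁺/Fe²⁺ couple has the larger reduction potential, so it is the cathode: E°cell = +0.763 − (−2.373) = +3.136 V and n = 2.
Since E = E° − (0.0592/n)·log Q, log Q = n(E° − E)/0.0592 = 0.574.
The balanced reaction is 2 Fe3+(aq) + Mg(s) → 2 Fe2+(aq) + Mg2+(aq), so Q = ([Fe2+(aq)]^2·[Mg2+(aq)]) / [Fe3+(aq)]^2.
Substituting the known concentrations and solving, log [Mg2+(aq)] = 0.392 and [Mg2+(aq)] = 2.5 M.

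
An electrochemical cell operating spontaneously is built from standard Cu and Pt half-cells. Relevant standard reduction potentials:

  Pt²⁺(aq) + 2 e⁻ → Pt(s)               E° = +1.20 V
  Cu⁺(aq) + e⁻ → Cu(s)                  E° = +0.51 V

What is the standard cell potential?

Of the two couples in this cell, the one with the more positive reduction potential is reduced at the cathode: here that is Pt²⁺/Pt (+1.20 V); Cu⁺/Cu (+0.51 V) is the anode.
E°cell = E°(cathode) − E°(anode) = +1.20 − (+0.51) = +0.69 V.

+0.69 V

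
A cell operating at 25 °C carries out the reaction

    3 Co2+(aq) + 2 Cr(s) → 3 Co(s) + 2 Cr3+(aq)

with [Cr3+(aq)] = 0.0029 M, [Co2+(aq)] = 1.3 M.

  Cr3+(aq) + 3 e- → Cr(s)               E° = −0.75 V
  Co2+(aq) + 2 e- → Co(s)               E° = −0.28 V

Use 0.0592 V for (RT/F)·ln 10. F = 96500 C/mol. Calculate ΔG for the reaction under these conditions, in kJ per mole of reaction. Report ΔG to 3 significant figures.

−303 kJ/mol

E°cell = −0.28 − (−0.75) = +0.47 V; the balanced reaction transfers n = 6 electrons.
The reaction quotient is [Cr3+(aq)]^2 / [Co2+(aq)]^3 = 3.83×10^−6; by Nernst, E = +0.47 − (0.0592/6)(−5.417) = +0.5234 V.
ΔG = −nFE = −(6)(96500)(+0.5234) J/mol = −303 kJ/mol.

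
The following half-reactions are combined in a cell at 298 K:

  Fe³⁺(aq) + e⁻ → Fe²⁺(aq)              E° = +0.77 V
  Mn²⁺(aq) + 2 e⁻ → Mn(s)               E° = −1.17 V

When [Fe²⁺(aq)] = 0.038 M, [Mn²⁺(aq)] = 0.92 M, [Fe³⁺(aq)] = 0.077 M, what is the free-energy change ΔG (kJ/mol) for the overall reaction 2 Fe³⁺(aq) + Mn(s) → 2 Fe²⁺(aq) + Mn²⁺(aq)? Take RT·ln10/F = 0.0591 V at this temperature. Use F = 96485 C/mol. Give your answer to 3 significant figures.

With Fe³⁺/Fe²⁺ reduced at the cathode, E°cell = +0.77 − (−1.17) = +1.94 V and n = 2.
The reaction quotient is ([Fe²⁺(aq)]^2·[Mn²⁺(aq)]) / [Fe³⁺(aq)]^2 = 0.224; by Nernst, E = +1.94 − (0.0591/2)(−0.650) = +1.9592 V.
Finally ΔG = −nFE = −(2)(96485 C/mol)(+1.9592 V) = −378 kJ/mol.

−378 kJ/mol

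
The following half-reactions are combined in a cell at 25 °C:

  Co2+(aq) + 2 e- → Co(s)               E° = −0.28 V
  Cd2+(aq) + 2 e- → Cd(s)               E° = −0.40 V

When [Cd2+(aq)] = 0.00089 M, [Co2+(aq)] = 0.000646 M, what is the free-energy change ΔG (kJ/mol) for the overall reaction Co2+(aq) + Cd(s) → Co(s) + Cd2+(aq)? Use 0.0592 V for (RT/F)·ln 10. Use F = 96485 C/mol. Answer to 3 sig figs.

With Co²⁺/Co reduced at the cathode, E°cell = −0.28 − (−0.40) = +0.12 V and n = 2.
Q = [Cd2+(aq)] / [Co2+(aq)] = 1.38, so log Q = 0.139 and E = +0.12 − (0.0592/2)(0.139) = +0.1159 V.
ΔG = −nFE = −(2)(96485)(+0.1159) J/mol = −22.4 kJ/mol.

−22.4 kJ/mol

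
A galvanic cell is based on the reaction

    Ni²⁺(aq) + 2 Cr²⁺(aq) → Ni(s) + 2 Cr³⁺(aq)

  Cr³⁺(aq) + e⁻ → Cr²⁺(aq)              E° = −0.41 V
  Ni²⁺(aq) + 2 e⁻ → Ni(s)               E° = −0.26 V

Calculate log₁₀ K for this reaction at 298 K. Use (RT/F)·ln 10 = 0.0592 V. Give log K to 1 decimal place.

log K = 5.1

The Ni²⁺/Ni couple is reduced (cathode); E°cell = −0.26 − (−0.41) = +0.15 V with n = 2.
At equilibrium E = 0, so log K = nE°cell / 0.0592 = (2)(+0.15) / 0.0592 = 5.1.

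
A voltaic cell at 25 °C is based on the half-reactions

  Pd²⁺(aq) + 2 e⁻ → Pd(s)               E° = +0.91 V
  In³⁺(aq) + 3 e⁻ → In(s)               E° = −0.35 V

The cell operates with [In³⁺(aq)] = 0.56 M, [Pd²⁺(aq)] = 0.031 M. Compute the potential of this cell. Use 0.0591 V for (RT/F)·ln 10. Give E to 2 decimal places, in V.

Since E°(Pd²⁺/Pd) > E°(In³⁺/In), Pd²⁺/Pd serves as the cathode.
E°cell = +0.91 − (−0.35) = +1.26 V, with n = 6 electrons transferred.
The balanced reaction is 3 Pd²⁺(aq) + 2 In(s) → 3 Pd(s) + 2 In³⁺(aq), so Q = [In³⁺(aq)]^2 / [Pd²⁺(aq)]^3 = 1.05×10^4 and log Q = 4.022.
E = E° − (0.0591/n)·log Q = +1.26 − (0.0591/6)(4.022) = +1.22 V.

+1.22 V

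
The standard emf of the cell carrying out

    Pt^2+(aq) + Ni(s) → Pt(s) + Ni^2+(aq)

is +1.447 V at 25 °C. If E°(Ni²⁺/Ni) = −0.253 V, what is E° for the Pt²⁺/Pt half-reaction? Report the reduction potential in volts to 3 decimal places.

In the reaction as written the Pt²⁺/Pt couple is reduced (cathode) and Ni²⁺/Ni is oxidized (anode), so E°cell = E°(Pt²⁺/Pt) − E°(Ni²⁺/Ni).
E°(Pt²⁺/Pt) = E°cell + E°(anode) = +1.447 + (−0.253) = +1.194 V.

+1.194 V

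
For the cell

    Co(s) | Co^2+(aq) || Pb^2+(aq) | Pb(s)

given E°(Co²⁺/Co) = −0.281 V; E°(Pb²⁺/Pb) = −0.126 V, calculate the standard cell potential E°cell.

+0.155 V

By convention the left-hand electrode in cell notation is the anode (oxidation) and the right-hand electrode is the cathode (reduction).
E°cell = E°(right) − E°(left) = −0.126 − (−0.281) = +0.155 V.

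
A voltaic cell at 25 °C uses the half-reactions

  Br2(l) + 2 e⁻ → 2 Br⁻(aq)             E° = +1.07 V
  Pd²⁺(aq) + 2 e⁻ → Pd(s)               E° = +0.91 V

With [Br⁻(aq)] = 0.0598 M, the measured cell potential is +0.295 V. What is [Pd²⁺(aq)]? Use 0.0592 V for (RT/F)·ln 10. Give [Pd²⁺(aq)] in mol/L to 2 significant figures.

With Br₂/Br⁻ at the cathode and Pd²⁺/Pd at the anode, E°cell = +1.07 − (+0.91) = +0.16 V (n = 2).
Rearranging E = E° − (0.0592/n)·log Q gives log Q = 2(+0.16 − (+0.295))/0.0592 = −4.561.
For Br2(l) + Pd(s) → 2 Br⁻(aq) + Pd²⁺(aq), the reaction quotient is Q = [Br⁻(aq)]^2·[Pd²⁺(aq)].
Substituting the known concentrations and solving, log [Pd²⁺(aq)] = −2.114 and [Pd²⁺(aq)] = 0.0077 M.

0.0077 M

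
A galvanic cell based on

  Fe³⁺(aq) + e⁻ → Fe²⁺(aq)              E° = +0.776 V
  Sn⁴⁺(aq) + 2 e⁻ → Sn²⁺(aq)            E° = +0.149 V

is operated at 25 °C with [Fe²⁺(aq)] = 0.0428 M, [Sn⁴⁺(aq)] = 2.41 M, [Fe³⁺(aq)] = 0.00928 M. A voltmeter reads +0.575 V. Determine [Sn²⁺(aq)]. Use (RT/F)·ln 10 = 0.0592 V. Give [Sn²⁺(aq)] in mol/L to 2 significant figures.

0.90 M

The Fe³⁺/Fe²⁺ couple has the larger reduction potential, so it is the cathode: E°cell = +0.776 − (+0.149) = +0.627 V and n = 2.
From the Nernst equation, log Q = n(E° − E)/0.0592 = 2·(+0.627 − (+0.575))/0.0592 = 1.757.
For 2 Fe³⁺(aq) + Sn²⁺(aq) → 2 Fe²⁺(aq) + Sn⁴⁺(aq), the reaction quotient is Q = ([Fe²⁺(aq)]^2·[Sn⁴⁺(aq)]) / ([Fe³⁺(aq)]^2·[Sn²⁺(aq)]).
Substituting the known concentrations and solving, log [Sn²⁺(aq)] = −0.047 and [Sn²⁺(aq)] = 0.90 M.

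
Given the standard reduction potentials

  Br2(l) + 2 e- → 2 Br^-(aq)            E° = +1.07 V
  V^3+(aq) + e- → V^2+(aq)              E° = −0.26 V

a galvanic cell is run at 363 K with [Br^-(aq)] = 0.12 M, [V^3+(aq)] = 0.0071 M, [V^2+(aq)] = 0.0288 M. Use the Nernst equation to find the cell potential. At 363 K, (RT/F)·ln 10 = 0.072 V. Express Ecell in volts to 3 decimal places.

+1.440 V

The Br₂/Br⁻ couple has the more positive E°, so it is the cathode; V³⁺/V²⁺ is the anode.
E°cell = E°cat − E°an = +1.07 − (−0.26) = +1.33 V; n = 2.
The balanced reaction is Br2(l) + 2 V^2+(aq) → 2 Br^-(aq) + 2 V^3+(aq), so Q = ([Br^-(aq)]^2·[V^3+(aq)]^2) / [V^2+(aq)]^2 = 0.000875 and log Q = −3.058.
Applying E = E° − (RT ln10/nF)·log Q gives +1.33 − (0.072/2)(−3.058) = +1.440 V.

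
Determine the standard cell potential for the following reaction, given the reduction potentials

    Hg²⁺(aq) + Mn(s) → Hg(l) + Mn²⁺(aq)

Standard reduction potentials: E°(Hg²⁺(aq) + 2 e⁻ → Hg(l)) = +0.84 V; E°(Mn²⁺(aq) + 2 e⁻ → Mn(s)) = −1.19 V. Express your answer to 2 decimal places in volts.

+2.03 V

Hg²⁺(aq) gains electrons, so the Hg²⁺/Hg couple is the cathode; the Mn²⁺/Mn couple is the anode.
E°cell = E°(cathode) − E°(anode) = +0.84 − (−1.19) = +2.03 V.
The positive value indicates the reaction is spontaneous as written.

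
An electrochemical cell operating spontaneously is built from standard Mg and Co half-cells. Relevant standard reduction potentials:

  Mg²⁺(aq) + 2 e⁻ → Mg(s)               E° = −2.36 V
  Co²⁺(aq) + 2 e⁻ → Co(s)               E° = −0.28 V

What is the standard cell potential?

+2.08 V

Of the two couples in this cell, the one with the more positive reduction potential is reduced at the cathode: here that is Co²⁺/Co (−0.28 V); Mg²⁺/Mg (−2.36 V) is the anode.
E°cell = E°(cathode) − E°(anode) = −0.28 − (−2.36) = +2.08 V.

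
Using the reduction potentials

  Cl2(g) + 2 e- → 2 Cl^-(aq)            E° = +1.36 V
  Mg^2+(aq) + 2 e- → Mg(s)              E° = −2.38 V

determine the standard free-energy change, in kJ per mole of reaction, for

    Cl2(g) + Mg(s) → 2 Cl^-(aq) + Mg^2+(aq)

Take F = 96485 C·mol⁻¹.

−722 kJ/mol

In the reaction as written Cl2(g) is reduced, so the Cl₂/Cl⁻ couple is the cathode and Mg²⁺/Mg is the anode.
E°cell = +1.36 − (−2.38) = +3.74 V; balancing electrons gives n = 2.
ΔG° = −nFE°cell = −(2)(96485)(+3.74) J/mol = −722 kJ/mol.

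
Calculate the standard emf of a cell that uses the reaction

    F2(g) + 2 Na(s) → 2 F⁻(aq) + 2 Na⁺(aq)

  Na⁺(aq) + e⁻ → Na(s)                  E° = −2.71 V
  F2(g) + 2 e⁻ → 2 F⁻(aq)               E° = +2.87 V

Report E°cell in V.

F2(g) gains electrons, so the F₂/F⁻ couple is the cathode; the Na⁺/Na couple is the anode.
E°cell = E°(cathode) − E°(anode) = +2.87 − (−2.71) = +5.58 V.

+5.58 V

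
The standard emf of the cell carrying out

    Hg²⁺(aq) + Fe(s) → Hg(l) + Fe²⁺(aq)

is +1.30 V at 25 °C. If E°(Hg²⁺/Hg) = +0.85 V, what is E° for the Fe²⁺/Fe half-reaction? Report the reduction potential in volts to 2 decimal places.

In the reaction as written the Hg²⁺/Hg couple is reduced (cathode) and Fe²⁺/Fe is oxidized (anode), so E°cell = E°(Hg²⁺/Hg) − E°(Fe²⁺/Fe).
E°(Fe²⁺/Fe) = E°(cathode) − E°cell = +0.85 − (+1.30) = −0.45 V.

−0.45 V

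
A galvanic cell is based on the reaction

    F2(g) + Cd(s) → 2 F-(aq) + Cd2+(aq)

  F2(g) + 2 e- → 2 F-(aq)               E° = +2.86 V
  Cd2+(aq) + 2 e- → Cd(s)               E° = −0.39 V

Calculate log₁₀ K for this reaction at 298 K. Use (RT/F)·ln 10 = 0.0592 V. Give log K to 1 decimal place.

log K = 109.8

The F₂/F⁻ couple is reduced (cathode); E°cell = +2.86 − (−0.39) = +3.25 V with n = 2.
At equilibrium E = 0, so log K = nE°cell / 0.0592 = (2)(+3.25) / 0.0592 = 109.8.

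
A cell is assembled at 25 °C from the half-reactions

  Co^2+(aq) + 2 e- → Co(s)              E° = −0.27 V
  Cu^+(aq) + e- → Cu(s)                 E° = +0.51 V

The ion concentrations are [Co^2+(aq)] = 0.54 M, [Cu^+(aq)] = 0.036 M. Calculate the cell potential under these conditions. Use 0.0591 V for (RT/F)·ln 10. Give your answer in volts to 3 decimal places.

The Cu⁺/Cu couple has the more positive E°, so it is the cathode; Co²⁺/Co is the anode.
E°cell = +0.51 − (−0.27) = +0.78 V, with n = 2 electrons transferred.
Balancing gives 2 Cu^+(aq) + Co(s) → 2 Cu(s) + Co^2+(aq); hence Q = [Co^2+(aq)] / [Cu^+(aq)]^2 = 417 (log Q = 2.620).
E = E° − (0.0591/n)·log Q = +0.78 − (0.0591/2)(2.620) = +0.703 V.

+0.703 V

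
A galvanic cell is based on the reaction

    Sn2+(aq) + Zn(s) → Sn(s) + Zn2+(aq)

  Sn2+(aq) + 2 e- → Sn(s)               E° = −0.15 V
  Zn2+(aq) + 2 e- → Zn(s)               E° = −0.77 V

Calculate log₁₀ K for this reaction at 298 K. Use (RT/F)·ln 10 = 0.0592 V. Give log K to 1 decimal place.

The Sn²⁺/Sn couple is reduced (cathode); E°cell = −0.15 − (−0.77) = +0.62 V with n = 2.
At equilibrium E = 0, so log K = nE°cell / 0.0592 = (2)(+0.62) / 0.0592 = 20.9.

log K = 20.9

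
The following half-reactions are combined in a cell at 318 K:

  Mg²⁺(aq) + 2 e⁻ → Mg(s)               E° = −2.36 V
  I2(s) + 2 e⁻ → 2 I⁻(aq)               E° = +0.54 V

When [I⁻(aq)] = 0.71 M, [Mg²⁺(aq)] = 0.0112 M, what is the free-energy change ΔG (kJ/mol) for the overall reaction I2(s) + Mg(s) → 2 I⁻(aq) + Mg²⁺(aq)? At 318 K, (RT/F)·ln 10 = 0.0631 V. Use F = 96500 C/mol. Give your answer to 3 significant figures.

E°cell = +0.54 − (−2.36) = +2.90 V; the balanced reaction transfers n = 2 electrons.
The reaction quotient is [I⁻(aq)]^2·[Mg²⁺(aq)] = 0.00565; by Nernst, E = +2.90 − (0.0631/2)(−2.248) = +2.9709 V.
ΔG = −nFE = −(2)(96500)(+2.9709) J/mol = −573 kJ/mol.

−573 kJ/mol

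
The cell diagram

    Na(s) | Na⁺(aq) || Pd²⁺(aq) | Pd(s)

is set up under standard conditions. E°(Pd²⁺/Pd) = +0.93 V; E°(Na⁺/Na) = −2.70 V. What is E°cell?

+3.63 V

By convention the left-hand electrode in cell notation is the anode (oxidation) and the right-hand electrode is the cathode (reduction).
E°cell = E°(right) − E°(left) = +0.93 − (−2.70) = +3.63 V.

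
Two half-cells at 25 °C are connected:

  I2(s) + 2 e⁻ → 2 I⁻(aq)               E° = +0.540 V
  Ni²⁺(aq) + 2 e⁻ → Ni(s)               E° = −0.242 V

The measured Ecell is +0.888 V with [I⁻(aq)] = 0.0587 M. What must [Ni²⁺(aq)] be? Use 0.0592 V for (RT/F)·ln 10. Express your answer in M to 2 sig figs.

0.076 M

With I₂/I⁻ at the cathode and Ni²⁺/Ni at the anode, E°cell = +0.540 − (−0.242) = +0.782 V (n = 2).
Rearranging E = E° − (0.0592/n)·log Q gives log Q = 2(+0.782 − (+0.888))/0.0592 = −3.581.
For I2(s) + Ni(s) → 2 I⁻(aq) + Ni²⁺(aq), the reaction quotient is Q = [I⁻(aq)]^2·[Ni²⁺(aq)].
Isolating [Ni²⁺(aq)] in Q = 10^{−3.581} yields log [Ni²⁺(aq)] = −1.118, i.e. 0.076 M.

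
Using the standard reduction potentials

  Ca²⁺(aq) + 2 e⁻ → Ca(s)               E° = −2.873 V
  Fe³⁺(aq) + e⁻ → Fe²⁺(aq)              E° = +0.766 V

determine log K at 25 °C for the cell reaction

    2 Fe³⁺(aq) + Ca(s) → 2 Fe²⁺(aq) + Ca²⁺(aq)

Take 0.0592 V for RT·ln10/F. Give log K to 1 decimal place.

log K = 122.9

The Fe³⁺/Fe²⁺ couple is reduced (cathode); E°cell = +0.766 − (−2.873) = +3.639 V with n = 2.
At equilibrium E = 0, so log K = nE°cell / 0.0592 = (2)(+3.639) / 0.0592 = 122.9.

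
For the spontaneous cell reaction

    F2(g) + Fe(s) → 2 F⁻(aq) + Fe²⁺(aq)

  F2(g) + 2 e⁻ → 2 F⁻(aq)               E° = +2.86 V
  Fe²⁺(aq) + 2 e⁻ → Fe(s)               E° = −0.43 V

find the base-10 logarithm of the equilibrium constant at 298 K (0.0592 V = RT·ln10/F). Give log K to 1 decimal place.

The F₂/F⁻ couple is reduced (cathode); E°cell = +2.86 − (−0.43) = +3.29 V with n = 2.
At equilibrium E = 0, so log K = nE°cell / 0.0592 = (2)(+3.29) / 0.0592 = 111.1.

log K = 111.1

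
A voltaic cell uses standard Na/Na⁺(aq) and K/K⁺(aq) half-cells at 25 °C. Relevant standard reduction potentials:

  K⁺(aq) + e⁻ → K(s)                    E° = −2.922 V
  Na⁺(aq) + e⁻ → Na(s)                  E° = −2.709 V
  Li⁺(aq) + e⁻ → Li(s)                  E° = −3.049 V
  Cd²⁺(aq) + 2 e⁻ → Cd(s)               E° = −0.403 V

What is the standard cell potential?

Of the two couples in this cell, the one with the more positive reduction potential is reduced at the cathode: here that is Na⁺/Na (−2.709 V); K⁺/K (−2.922 V) is the anode.
E°cell = E°(cathode) − E°(anode) = −2.709 − (−2.922) = +0.213 V.

+0.213 V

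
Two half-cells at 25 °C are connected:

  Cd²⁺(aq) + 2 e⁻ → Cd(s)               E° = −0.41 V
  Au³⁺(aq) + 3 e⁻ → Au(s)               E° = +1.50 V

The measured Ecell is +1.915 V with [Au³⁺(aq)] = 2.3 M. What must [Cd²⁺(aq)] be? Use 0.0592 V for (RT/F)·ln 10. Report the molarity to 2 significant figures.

1.2 M

With Au³⁺/Au at the cathode and Cd²⁺/Cd at the anode, E°cell = +1.50 − (−0.41) = +1.91 V (n = 6).
From the Nernst equation, log Q = n(E° − E)/0.0592 = 6·(+1.91 − (+1.915))/0.0592 = −0.507.
Balancing electrons gives 2 Au³⁺(aq) + 3 Cd(s) → 2 Au(s) + 3 Cd²⁺(aq); thus Q = [Cd²⁺(aq)]^3 / [Au³⁺(aq)]^2.
Solving for the unknown gives log [Cd²⁺(aq)] = 0.072, so [Cd²⁺(aq)] ≈ 1.2 M.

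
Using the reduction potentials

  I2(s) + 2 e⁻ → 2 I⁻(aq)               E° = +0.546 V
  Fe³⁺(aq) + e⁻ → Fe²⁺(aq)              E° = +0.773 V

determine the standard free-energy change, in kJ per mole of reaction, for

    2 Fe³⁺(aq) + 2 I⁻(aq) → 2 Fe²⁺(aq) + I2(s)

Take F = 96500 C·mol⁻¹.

−43.8 kJ/mol

In the reaction as written Fe³⁺(aq) is reduced, so the Fe³⁺/Fe²⁺ couple is the cathode and I₂/I⁻ is the anode.
E°cell = +0.773 − (+0.546) = +0.227 V; balancing electrons gives n = 2.
ΔG° = −nFE°cell = −(2)(96500)(+0.227) J/mol = −43.8 kJ/mol.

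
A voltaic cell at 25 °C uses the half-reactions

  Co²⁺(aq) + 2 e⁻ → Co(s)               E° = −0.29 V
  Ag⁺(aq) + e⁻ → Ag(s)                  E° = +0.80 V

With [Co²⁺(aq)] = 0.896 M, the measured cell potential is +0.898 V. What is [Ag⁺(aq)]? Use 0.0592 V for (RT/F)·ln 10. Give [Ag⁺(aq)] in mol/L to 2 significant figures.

0.00054 M

The Ag⁺/Ag couple has the larger reduction potential, so it is the cathode: E°cell = +0.80 − (−0.29) = +1.09 V and n = 2.
Since E = E° − (0.0592/n)·log Q, log Q = n(E° − E)/0.0592 = 6.486.
For 2 Ag⁺(aq) + Co(s) → 2 Ag(s) + Co²⁺(aq), the reaction quotient is Q = [Co²⁺(aq)] / [Ag⁺(aq)]^2.
Solving for the unknown gives log [Ag⁺(aq)] = −3.267, so [Ag⁺(aq)] ≈ 0.00054 M.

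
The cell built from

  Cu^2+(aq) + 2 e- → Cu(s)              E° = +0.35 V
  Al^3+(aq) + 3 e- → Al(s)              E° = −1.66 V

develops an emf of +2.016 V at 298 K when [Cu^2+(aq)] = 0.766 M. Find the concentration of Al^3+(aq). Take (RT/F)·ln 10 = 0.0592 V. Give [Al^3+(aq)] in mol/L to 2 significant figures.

Cu²⁺/Cu is the cathode (higher E°); E°cell = +0.35 − (−1.66) = +2.01 V with n = 6.
From the Nernst equation, log Q = n(E° − E)/0.0592 = 6·(+2.01 − (+2.016))/0.0592 = −0.608.
Balancing electrons gives 3 Cu^2+(aq) + 2 Al(s) → 3 Cu(s) + 2 Al^3+(aq); thus Q = [Al^3+(aq)]^2 / [Cu^2+(aq)]^3.
Solving for the unknown gives log [Al^3+(aq)] = −0.478, so [Al^3+(aq)] ≈ 0.33 M.

0.33 M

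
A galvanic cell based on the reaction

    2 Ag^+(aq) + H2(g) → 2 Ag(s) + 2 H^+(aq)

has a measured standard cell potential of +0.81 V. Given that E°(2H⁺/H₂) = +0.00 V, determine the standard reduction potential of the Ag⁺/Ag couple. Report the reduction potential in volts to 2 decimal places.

In the reaction as written the Ag⁺/Ag couple is reduced (cathode) and 2H⁺/H₂ is oxidized (anode), so E°cell = E°(Ag⁺/Ag) − E°(2H⁺/H₂).
E°(Ag⁺/Ag) = E°cell + E°(anode) = +0.81 + (+0.00) = +0.81 V.

+0.81 V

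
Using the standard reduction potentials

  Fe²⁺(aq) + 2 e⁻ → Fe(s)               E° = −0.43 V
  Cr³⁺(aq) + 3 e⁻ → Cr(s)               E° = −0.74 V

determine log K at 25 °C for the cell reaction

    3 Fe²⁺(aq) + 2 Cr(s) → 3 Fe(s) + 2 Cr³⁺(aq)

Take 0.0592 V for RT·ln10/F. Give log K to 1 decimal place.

The Fe²⁺/Fe couple is reduced (cathode); E°cell = −0.43 − (−0.74) = +0.31 V with n = 6.
At equilibrium E = 0, so log K = nE°cell / 0.0592 = (6)(+0.31) / 0.0592 = 31.4.

log K = 31.4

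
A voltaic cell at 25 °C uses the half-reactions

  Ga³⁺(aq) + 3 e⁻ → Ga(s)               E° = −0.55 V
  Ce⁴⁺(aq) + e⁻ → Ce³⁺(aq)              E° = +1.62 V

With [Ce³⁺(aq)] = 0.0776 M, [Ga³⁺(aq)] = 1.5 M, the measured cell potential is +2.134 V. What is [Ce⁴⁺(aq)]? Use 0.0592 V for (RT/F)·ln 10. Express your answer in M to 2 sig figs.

The Ce⁴⁺/Ce³⁺ couple has the larger reduction potential, so it is the cathode: E°cell = +1.62 − (−0.55) = +2.17 V and n = 3.
Since E = E° − (0.0592/n)·log Q, log Q = n(E° − E)/0.0592 = 1.824.
The balanced reaction is 3 Ce⁴⁺(aq) + Ga(s) → 3 Ce³⁺(aq) + Ga³⁺(aq), so Q = ([Ce³⁺(aq)]^3·[Ga³⁺(aq)]) / [Ce⁴⁺(aq)]^3.
Substituting the known concentrations and solving, log [Ce⁴⁺(aq)] = −1.659 and [Ce⁴⁺(aq)] = 0.022 M.

0.022 M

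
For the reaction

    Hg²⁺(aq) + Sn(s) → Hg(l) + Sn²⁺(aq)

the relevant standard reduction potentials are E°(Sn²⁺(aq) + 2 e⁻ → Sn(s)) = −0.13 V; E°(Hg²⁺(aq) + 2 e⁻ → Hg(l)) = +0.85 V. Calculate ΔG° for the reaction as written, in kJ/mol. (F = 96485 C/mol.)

−189 kJ/mol

In the reaction as written Hg²⁺(aq) is reduced, so the Hg²⁺/Hg couple is the cathode and Sn²⁺/Sn is the anode.
E°cell = +0.85 − (−0.13) = +0.98 V; balancing electrons gives n = 2.
ΔG° = −nFE°cell = −(2)(96485)(+0.98) J/mol = −189 kJ/mol.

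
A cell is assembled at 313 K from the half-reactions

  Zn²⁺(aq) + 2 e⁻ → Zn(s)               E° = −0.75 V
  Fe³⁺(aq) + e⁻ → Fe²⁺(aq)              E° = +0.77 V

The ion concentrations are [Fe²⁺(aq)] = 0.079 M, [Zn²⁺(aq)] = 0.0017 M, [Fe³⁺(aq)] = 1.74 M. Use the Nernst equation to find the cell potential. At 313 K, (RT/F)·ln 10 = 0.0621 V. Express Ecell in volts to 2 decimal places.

Fe³⁺/Fe²⁺ is reduced (cathode, E° = +0.77 V) and Zn²⁺/Zn is oxidized (anode).
E°cell = +0.77 − (−0.75) = +1.52 V, with n = 2 electrons transferred.
The balanced reaction is 2 Fe³⁺(aq) + Zn(s) → 2 Fe²⁺(aq) + Zn²⁺(aq), so Q = ([Fe²⁺(aq)]^2·[Zn²⁺(aq)]) / [Fe³⁺(aq)]^2 = 3.5×10^−6 and log Q = −5.455.
E = E° − (0.0621/n)·log Q = +1.52 − (0.0621/2)(−5.455) = +1.69 V.

+1.69 V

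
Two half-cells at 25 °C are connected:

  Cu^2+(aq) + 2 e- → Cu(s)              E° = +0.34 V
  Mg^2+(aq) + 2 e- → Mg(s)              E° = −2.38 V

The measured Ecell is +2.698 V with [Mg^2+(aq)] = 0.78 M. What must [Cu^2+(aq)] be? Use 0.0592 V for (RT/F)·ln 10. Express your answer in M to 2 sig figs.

0.14 M

The Cu²⁺/Cu couple has the larger reduction potential, so it is the cathode: E°cell = +0.34 − (−2.38) = +2.72 V and n = 2.
From the Nernst equation, log Q = n(E° − E)/0.0592 = 2·(+2.72 − (+2.698))/0.0592 = 0.743.
The balanced reaction is Cu^2+(aq) + Mg(s) → Cu(s) + Mg^2+(aq), so Q = [Mg^2+(aq)] / [Cu^2+(aq)].
Substituting the known concentrations and solving, log [Cu^2+(aq)] = −0.851 and [Cu^2+(aq)] = 0.14 M.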